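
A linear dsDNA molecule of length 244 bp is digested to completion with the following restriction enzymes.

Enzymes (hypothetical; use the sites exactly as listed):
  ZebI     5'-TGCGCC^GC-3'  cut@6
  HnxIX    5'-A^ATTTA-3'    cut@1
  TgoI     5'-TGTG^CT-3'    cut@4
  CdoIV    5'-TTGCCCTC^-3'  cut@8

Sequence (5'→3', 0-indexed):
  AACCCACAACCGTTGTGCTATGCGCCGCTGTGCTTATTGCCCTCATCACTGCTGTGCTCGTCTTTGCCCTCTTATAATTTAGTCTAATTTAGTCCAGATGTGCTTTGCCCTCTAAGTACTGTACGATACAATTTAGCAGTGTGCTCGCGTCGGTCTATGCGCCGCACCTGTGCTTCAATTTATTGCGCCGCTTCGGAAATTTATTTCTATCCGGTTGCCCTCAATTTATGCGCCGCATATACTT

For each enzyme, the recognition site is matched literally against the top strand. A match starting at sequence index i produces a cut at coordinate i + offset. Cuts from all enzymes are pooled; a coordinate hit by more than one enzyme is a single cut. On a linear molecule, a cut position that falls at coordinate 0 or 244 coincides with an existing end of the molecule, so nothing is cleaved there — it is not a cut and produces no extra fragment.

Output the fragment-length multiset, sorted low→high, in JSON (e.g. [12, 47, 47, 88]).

Site scan:
  ZebI (TGCGCCGC, off=6): starts [20, 157, 183, 228] → cuts [26, 163, 189, 234]
  HnxIX (AATTTA, off=1): starts [75, 85, 129, 176, 197, 222] → cuts [76, 86, 130, 177, 198, 223]
  TgoI (TGTGCT, off=4): starts [13, 28, 52, 98, 139, 168] → cuts [17, 32, 56, 102, 143, 172]
  CdoIV (TTGCCCTC, off=8): starts [36, 63, 104, 214] → cuts [44, 71, 112, 222]

All cut coordinates (distinct, sorted): [17, 26, 32, 44, 56, 71, 76, 86, 102, 112, 130, 143, 163, 172, 177, 189, 198, 222, 223, 234]

Fragments:
  [0,17): 17 bp
  [17,26): 9 bp
  [26,32): 6 bp
  [32,44): 12 bp
  [44,56): 12 bp
  [56,71): 15 bp
  [71,76): 5 bp
  [76,86): 10 bp
  [86,102): 16 bp
  [102,112): 10 bp
  [112,130): 18 bp
  [130,143): 13 bp
  [143,163): 20 bp
  [163,172): 9 bp
  [172,177): 5 bp
  [177,189): 12 bp
  [189,198): 9 bp
  [198,222): 24 bp
  [222,223): 1 bp
  [223,234): 11 bp
  [234,244): 10 bp

[1,5,5,6,9,9,9,10,10,10,11,12,12,12,13,15,16,17,18,20,24]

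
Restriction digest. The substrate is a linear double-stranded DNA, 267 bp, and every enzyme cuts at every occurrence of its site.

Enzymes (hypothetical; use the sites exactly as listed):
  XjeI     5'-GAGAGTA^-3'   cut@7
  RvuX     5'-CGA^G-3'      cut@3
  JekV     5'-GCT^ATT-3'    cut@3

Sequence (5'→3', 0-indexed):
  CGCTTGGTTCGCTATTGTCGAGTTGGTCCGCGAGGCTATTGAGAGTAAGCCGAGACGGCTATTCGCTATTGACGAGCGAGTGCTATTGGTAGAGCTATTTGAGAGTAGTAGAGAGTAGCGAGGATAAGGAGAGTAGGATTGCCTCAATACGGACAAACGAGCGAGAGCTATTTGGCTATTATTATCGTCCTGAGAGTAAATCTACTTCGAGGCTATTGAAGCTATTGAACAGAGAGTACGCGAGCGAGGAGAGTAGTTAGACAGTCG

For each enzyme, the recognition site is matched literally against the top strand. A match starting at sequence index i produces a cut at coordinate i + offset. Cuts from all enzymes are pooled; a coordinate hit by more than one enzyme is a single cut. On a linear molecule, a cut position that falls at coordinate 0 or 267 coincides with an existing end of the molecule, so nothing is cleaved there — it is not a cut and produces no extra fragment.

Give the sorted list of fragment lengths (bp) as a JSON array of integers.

[4,4,4,4,4,4,5,5,5,6,7,7,8,8,8,8,9,10,10,11,12,12,12,12,13,14,15,21,25]

Per-enzyme occurrences:
  XjeI (GAGAGTA, off=7): starts [40, 100, 110, 128, 191, 231, 248] → cuts [47, 107, 117, 135, 198, 238, 255]
  RvuX (CGAG, off=3): starts [18, 30, 50, 72, 76, 118, 157, 161, 207, 240, 244] → cuts [21, 33, 53, 75, 79, 121, 160, 164, 210, 243, 247]
  JekV (GCTATT, off=3): starts [10, 34, 57, 64, 81, 93, 166, 174, 211, 220] → cuts [13, 37, 60, 67, 84, 96, 169, 177, 214, 223]

Pooled cuts: [13, 21, 33, 37, 47, 53, 60, 67, 75, 79, 84, 96, 107, 117, 121, 135, 160, 164, 169, 177, 198, 210, 214, 223, 238, 243, 247, 255]

Fragments:
  [0,13): 13 bp
  [13,21): 8 bp
  [21,33): 12 bp
  [33,37): 4 bp
  [37,47): 10 bp
  [47,53): 6 bp
  [53,60): 7 bp
  [60,67): 7 bp
  [67,75): 8 bp
  [75,79): 4 bp
  [79,84): 5 bp
  [84,96): 12 bp
  [96,107): 11 bp
  [107,117): 10 bp
  [117,121): 4 bp
  [121,135): 14 bp
  [135,160): 25 bp
  [160,164): 4 bp
  [164,169): 5 bp
  [169,177): 8 bp
  [177,198): 21 bp
  [198,210): 12 bp
  [210,214): 4 bp
  [214,223): 9 bp
  [223,238): 15 bp
  [238,243): 5 bp
  [243,247): 4 bp
  [247,255): 8 bp
  [255,267): 12 bp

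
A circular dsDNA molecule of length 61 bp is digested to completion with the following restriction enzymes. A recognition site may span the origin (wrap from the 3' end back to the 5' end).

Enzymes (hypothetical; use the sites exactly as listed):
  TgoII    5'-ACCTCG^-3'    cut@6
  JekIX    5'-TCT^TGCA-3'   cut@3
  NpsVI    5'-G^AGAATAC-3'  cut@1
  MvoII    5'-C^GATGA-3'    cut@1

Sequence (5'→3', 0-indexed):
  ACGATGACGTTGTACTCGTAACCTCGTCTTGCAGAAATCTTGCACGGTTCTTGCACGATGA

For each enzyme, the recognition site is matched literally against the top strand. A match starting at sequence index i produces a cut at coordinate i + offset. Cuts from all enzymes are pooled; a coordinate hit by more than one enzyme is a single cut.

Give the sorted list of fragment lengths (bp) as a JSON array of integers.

Per-enzyme occurrences:
  TgoII ACCTCG/6: at [20] ⇒ [26]
  JekIX TCTTGCA/3: at [26, 37, 48] ⇒ [29, 40, 51]
  NpsVI (GAGAATAC, off=1): no sites
  MvoII CGATGA/1: at [1, 55] ⇒ [2, 56]

All cut coordinates (distinct, sorted): [2, 26, 29, 40, 51, 56]

Fragment lengths:
  2→26: 24 bp
  26→29: 3 bp
  29→40: 11 bp
  40→51: 11 bp
  51→56: 5 bp
  56→2 (wrap): 61-56+2 = 7 bp

[3,5,7,11,11,24]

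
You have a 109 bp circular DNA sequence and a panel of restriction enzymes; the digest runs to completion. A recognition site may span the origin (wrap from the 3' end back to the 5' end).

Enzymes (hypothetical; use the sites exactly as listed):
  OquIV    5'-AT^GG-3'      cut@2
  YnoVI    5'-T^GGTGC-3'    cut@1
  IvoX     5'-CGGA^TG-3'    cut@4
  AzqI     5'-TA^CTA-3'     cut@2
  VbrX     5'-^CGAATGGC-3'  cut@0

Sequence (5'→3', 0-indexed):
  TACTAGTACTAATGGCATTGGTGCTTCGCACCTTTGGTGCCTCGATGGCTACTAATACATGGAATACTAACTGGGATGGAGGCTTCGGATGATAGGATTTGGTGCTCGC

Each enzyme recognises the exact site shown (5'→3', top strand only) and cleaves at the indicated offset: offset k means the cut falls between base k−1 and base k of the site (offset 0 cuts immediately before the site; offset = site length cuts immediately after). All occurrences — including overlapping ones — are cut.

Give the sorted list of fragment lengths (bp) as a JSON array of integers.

Per-enzyme occurrences:
  OquIV (ATGG, off=2): starts [11, 44, 58, 75] → cuts [13, 46, 60, 77]
  YnoVI (TGGTGC, off=1): starts [18, 34, 99] → cuts [19, 35, 100]
  IvoX (CGGATG, off=4): starts [85] → cuts [89]
  AzqI (TACTA, off=2): starts [0, 6, 49, 64] → cuts [2, 8, 51, 66]
  VbrX (CGAATGGC, off=0): no sites

All cut coordinates (distinct, sorted): [2, 8, 13, 19, 35, 46, 51, 60, 66, 77, 89, 100]

Fragment lengths:
  2→8: 6 bp
  8→13: 5 bp
  13→19: 6 bp
  19→35: 16 bp
  35→46: 11 bp
  46→51: 5 bp
  51→60: 9 bp
  60→66: 6 bp
  66→77: 11 bp
  77→89: 12 bp
  89→100: 11 bp
  100→2 (wrap): 109-100+2 = 11 bp

[5,5,6,6,6,9,11,11,11,11,12,16]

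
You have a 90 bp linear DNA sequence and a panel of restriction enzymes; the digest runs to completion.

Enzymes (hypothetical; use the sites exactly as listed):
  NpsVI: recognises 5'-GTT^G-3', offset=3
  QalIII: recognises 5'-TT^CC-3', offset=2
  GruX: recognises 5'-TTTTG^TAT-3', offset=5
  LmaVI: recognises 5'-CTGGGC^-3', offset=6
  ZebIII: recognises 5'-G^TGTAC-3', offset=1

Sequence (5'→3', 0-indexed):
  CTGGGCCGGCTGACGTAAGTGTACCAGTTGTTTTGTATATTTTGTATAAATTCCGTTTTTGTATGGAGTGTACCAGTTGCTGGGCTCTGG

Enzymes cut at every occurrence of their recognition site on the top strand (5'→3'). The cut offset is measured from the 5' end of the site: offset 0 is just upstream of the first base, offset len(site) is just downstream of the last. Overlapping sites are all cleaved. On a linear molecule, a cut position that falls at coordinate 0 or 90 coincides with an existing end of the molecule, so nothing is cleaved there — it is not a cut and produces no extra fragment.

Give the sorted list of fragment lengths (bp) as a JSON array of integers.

Scan for sites:
  NpsVI (GTTG, off=3): starts [26, 75] → cuts [29, 78]
  QalIII (TTCC, off=2): starts [50] → cuts [52]
  GruX (TTTTGTAT, off=5): starts [30, 39, 56] → cuts [35, 44, 61]
  LmaVI (CTGGGC, off=6): starts [0, 79] → cuts [6, 85]
  ZebIII (GTGTAC, off=1): starts [18, 67] → cuts [19, 68]

All cut coordinates (distinct, sorted): [6, 19, 29, 35, 44, 52, 61, 68, 78, 85]

Fragment lengths:
  [0,6): 6 bp
  [6,19): 13 bp
  [19,29): 10 bp
  [29,35): 6 bp
  [35,44): 9 bp
  [44,52): 8 bp
  [52,61): 9 bp
  [61,68): 7 bp
  [68,78): 10 bp
  [78,85): 7 bp
  [85,90): 5 bp

[5,6,6,7,7,8,9,9,10,10,13]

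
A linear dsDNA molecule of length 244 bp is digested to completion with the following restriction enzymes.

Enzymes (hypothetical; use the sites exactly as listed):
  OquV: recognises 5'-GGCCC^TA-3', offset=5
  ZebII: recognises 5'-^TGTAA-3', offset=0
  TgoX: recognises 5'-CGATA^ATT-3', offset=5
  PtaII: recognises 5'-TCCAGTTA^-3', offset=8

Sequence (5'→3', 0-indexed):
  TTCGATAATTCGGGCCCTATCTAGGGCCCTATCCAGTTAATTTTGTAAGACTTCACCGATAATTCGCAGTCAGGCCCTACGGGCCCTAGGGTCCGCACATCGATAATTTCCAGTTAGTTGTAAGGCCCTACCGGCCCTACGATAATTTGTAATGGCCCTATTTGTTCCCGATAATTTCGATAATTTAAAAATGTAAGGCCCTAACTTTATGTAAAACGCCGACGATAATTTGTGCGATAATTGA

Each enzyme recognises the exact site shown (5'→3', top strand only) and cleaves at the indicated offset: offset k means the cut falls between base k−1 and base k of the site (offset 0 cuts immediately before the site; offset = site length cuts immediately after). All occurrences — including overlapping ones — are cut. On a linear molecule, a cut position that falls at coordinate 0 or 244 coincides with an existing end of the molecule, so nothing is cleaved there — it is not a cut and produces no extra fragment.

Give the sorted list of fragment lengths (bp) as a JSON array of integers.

[2,3,4,5,7,7,8,9,9,9,9,10,10,10,10,11,11,12,12,15,16,18,18,19]

Site scan:
  OquV (GGCCCTA, off=5): starts [12, 24, 72, 81, 123, 132, 153, 196] → cuts [17, 29, 77, 86, 128, 137, 158, 201]
  ZebII (TGTAA, off=0): starts [43, 118, 147, 191, 209] → cuts [43, 118, 147, 191, 209]
  TgoX (CGATAATT, off=5): starts [2, 56, 100, 139, 168, 177, 222, 234] → cuts [7, 61, 105, 144, 173, 182, 227, 239]
  PtaII (TCCAGTTA, off=8): starts [31, 108] → cuts [39, 116]

All cut coordinates (distinct, sorted): [7, 17, 29, 39, 43, 61, 77, 86, 105, 116, 118, 128, 137, 144, 147, 158, 173, 182, 191, 201, 209, 227, 239]

Fragment lengths:
  [0,7): 7 bp
  [7,17): 10 bp
  [17,29): 12 bp
  [29,39): 10 bp
  [39,43): 4 bp
  [43,61): 18 bp
  [61,77): 16 bp
  [77,86): 9 bp
  [86,105): 19 bp
  [105,116): 11 bp
  [116,118): 2 bp
  [118,128): 10 bp
  [128,137): 9 bp
  [137,144): 7 bp
  [144,147): 3 bp
  [147,158): 11 bp
  [158,173): 15 bp
  [173,182): 9 bp
  [182,191): 9 bp
  [191,201): 10 bp
  [201,209): 8 bp
  [209,227): 18 bp
  [227,239): 12 bp
  [239,244): 5 bp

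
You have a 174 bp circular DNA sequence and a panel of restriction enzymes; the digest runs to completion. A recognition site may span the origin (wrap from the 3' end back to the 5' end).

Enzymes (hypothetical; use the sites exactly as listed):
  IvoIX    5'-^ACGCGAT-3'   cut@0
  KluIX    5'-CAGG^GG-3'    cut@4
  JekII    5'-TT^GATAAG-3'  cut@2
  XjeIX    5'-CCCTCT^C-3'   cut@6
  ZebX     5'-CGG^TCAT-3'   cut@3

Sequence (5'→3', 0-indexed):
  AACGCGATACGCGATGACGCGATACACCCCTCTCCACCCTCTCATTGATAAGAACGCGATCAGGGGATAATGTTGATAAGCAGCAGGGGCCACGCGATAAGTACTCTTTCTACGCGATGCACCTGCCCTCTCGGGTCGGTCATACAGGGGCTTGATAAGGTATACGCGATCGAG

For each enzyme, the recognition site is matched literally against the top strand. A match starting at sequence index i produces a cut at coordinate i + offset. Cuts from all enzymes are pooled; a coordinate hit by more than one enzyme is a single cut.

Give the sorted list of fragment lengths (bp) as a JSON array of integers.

Scan for sites:
  IvoIX (ACGCGAT, off=0): starts [1, 8, 16, 53, 91, 111, 163] → cuts [1, 8, 16, 53, 91, 111, 163]
  KluIX (CAGGGG, off=4): starts [60, 83, 144] → cuts [64, 87, 148]
  JekII (TTGATAAG, off=2): starts [44, 72, 151] → cuts [46, 74, 153]
  XjeIX (CCCTCTC, off=6): starts [27, 36, 125] → cuts [33, 42, 131]
  ZebX (CGGTCAT, off=3): starts [136] → cuts [139]

All cut coordinates (distinct, sorted): [1, 8, 16, 33, 42, 46, 53, 64, 74, 87, 91, 111, 131, 139, 148, 153, 163]

Fragment lengths:
  1→8: 7 bp
  8→16: 8 bp
  16→33: 17 bp
  33→42: 9 bp
  42→46: 4 bp
  46→53: 7 bp
  53→64: 11 bp
  64→74: 10 bp
  74→87: 13 bp
  87→91: 4 bp
  91→111: 20 bp
  111→131: 20 bp
  131→139: 8 bp
  139→148: 9 bp
  148→153: 5 bp
  153→163: 10 bp
  163→1 (wrap): 174-163+1 = 12 bp

[4,4,5,7,7,8,8,9,9,10,10,11,12,13,17,20,20]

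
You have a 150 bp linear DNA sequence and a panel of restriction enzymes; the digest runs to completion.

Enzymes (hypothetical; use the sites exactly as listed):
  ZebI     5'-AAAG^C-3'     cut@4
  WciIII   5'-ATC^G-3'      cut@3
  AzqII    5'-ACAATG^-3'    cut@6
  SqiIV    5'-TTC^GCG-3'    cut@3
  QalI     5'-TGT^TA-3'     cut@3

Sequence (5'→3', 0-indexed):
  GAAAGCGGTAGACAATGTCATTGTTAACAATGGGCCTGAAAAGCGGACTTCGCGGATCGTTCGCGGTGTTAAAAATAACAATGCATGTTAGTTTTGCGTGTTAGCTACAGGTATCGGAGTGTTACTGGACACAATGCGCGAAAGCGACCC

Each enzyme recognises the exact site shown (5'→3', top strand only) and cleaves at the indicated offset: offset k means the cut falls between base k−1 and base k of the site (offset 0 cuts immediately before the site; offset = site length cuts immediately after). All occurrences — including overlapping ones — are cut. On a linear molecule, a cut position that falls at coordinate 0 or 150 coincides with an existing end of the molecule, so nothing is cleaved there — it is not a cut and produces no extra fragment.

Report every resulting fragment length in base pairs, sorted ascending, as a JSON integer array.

[4,5,5,6,7,7,7,7,8,8,8,11,12,13,14,14,14]

Site scan:
  ZebI AAAGC/4: at [1, 39, 140] ⇒ [5, 43, 144]
  WciIII ATCG/3: at [55, 112] ⇒ [58, 115]
  AzqII ACAATG/6: at [11, 26, 77, 130] ⇒ [17, 32, 83, 136]
  SqiIV TTCGCG/3: at [48, 59] ⇒ [51, 62]
  QalI TGTTA/3: at [21, 66, 85, 98, 119] ⇒ [24, 69, 88, 101, 122]

All cut coordinates (distinct, sorted): [5, 17, 24, 32, 43, 51, 58, 62, 69, 83, 88, 101, 115, 122, 136, 144]

Fragments:
  [0,5): 5 bp
  [5,17): 12 bp
  [17,24): 7 bp
  [24,32): 8 bp
  [32,43): 11 bp
  [43,51): 8 bp
  [51,58): 7 bp
  [58,62): 4 bp
  [62,69): 7 bp
  [69,83): 14 bp
  [83,88): 5 bp
  [88,101): 13 bp
  [101,115): 14 bp
  [115,122): 7 bp
  [122,136): 14 bp
  [136,144): 8 bp
  [144,150): 6 bp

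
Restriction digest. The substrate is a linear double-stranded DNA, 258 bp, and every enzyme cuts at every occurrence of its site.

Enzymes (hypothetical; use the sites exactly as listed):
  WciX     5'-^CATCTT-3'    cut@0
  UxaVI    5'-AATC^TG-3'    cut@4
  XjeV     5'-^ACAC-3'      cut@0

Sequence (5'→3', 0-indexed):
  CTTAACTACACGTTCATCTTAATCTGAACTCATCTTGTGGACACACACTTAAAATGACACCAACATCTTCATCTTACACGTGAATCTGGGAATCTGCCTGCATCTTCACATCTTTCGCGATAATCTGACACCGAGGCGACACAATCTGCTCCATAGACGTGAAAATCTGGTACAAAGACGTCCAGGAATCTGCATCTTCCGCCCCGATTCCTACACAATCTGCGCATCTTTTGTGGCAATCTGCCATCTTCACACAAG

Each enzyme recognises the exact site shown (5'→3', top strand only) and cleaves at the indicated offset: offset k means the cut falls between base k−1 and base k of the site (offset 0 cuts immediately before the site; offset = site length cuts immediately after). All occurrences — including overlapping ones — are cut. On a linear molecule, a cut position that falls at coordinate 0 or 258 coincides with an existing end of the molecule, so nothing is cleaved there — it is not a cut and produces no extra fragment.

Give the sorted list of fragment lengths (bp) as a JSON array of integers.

Site scan:
  WciX (CATCTT, off=0): starts [14, 30, 63, 69, 100, 108, 192, 224, 244] → cuts [14, 30, 63, 69, 100, 108, 192, 224, 244]
  UxaVI (AATCTG, off=4): starts [20, 82, 90, 121, 142, 163, 186, 216, 237] → cuts [24, 86, 94, 125, 146, 167, 190, 220, 241]
  XjeV (ACAC, off=0): starts [7, 40, 42, 44, 56, 75, 127, 138, 212, 251] → cuts [7, 40, 42, 44, 56, 75, 127, 138, 212, 251]

Pooled cuts: [7, 14, 24, 30, 40, 42, 44, 56, 63, 69, 75, 86, 94, 100, 108, 125, 127, 138, 146, 167, 190, 192, 212, 220, 224, 241, 244, 251]

Fragments:
  [0,7): 7 bp
  [7,14): 7 bp
  [14,24): 10 bp
  [24,30): 6 bp
  [30,40): 10 bp
  [40,42): 2 bp
  [42,44): 2 bp
  [44,56): 12 bp
  [56,63): 7 bp
  [63,69): 6 bp
  [69,75): 6 bp
  [75,86): 11 bp
  [86,94): 8 bp
  [94,100): 6 bp
  [100,108): 8 bp
  [108,125): 17 bp
  [125,127): 2 bp
  [127,138): 11 bp
  [138,146): 8 bp
  [146,167): 21 bp
  [167,190): 23 bp
  [190,192): 2 bp
  [192,212): 20 bp
  [212,220): 8 bp
  [220,224): 4 bp
  [224,241): 17 bp
  [241,244): 3 bp
  [244,251): 7 bp
  [251,258): 7 bp

[2,2,2,2,3,4,6,6,6,6,7,7,7,7,7,8,8,8,8,10,10,11,11,12,17,17,20,21,23]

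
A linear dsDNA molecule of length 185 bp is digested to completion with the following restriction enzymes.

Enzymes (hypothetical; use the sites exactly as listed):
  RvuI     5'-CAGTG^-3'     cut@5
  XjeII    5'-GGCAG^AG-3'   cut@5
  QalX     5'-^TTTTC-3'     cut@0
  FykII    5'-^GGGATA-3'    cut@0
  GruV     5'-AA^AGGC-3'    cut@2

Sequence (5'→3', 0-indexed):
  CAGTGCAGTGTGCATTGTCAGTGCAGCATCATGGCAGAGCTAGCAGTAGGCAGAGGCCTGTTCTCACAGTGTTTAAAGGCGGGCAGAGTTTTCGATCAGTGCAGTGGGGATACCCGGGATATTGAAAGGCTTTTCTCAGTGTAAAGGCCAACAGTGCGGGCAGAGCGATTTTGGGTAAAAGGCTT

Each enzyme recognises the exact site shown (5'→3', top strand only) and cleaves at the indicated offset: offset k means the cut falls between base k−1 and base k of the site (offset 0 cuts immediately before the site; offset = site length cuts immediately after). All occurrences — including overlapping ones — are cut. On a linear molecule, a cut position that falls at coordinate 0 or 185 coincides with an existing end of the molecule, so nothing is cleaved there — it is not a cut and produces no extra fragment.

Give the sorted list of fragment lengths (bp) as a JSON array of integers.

Per-enzyme occurrences:
  RvuI (CAGTG, off=5): starts [0, 5, 18, 66, 96, 101, 136, 151] → cuts [5, 10, 23, 71, 101, 106, 141, 156]
  XjeII (GGCAGAG, off=5): starts [32, 48, 81, 158] → cuts [37, 53, 86, 163]
  QalX (TTTTC, off=0): starts [88, 130] → cuts [88, 130]
  FykII (GGGATA, off=0): starts [106, 115] → cuts [106, 115]
  GruV (AAAGGC, off=2): starts [74, 124, 142, 177] → cuts [76, 126, 144, 179]

Pooled cuts: [5, 10, 23, 37, 53, 71, 76, 86, 88, 101, 106, 115, 126, 130, 141, 144, 156, 163, 179]

Fragment lengths:
  [0,5): 5 bp
  [5,10): 5 bp
  [10,23): 13 bp
  [23,37): 14 bp
  [37,53): 16 bp
  [53,71): 18 bp
  [71,76): 5 bp
  [76,86): 10 bp
  [86,88): 2 bp
  [88,101): 13 bp
  [101,106): 5 bp
  [106,115): 9 bp
  [115,126): 11 bp
  [126,130): 4 bp
  [130,141): 11 bp
  [141,144): 3 bp
  [144,156): 12 bp
  [156,163): 7 bp
  [163,179): 16 bp
  [179,185): 6 bp

[2,3,4,5,5,5,5,6,7,9,10,11,11,12,13,13,14,16,16,18]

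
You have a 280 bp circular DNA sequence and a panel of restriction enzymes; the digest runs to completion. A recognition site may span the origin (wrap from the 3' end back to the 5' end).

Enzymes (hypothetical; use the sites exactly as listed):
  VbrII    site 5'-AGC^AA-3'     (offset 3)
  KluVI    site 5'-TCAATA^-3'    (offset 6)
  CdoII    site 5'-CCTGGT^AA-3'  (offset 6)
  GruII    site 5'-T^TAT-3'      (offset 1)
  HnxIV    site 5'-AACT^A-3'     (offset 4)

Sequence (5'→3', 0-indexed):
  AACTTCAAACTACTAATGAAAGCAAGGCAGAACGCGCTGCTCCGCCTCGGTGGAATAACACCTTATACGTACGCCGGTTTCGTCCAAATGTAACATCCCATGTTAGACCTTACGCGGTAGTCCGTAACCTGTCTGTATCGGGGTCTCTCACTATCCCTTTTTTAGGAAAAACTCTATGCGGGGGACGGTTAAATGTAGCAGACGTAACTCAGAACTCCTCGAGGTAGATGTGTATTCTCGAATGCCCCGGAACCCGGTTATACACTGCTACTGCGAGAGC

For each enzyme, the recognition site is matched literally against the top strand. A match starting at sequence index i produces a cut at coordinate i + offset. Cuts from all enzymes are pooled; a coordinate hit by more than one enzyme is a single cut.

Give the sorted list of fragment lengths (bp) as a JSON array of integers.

Site scan:
  VbrII AGCAA/3: at [20, 277] ⇒ [0, 23]
  KluVI (TCAATA, off=6): no sites
  CdoII (CCTGGTAA, off=6): no sites
  GruII TTAT/1: at [62, 257] ⇒ [63, 258]
  HnxIV AACTA/4: at [7] ⇒ [11]

Pooled cuts: [0, 11, 23, 63, 258]

Fragment lengths:
  0→11: 11 bp
  11→23: 12 bp
  23→63: 40 bp
  63→258: 195 bp
  258→0 (wrap): 280-258+0 = 22 bp

[11,12,22,40,195]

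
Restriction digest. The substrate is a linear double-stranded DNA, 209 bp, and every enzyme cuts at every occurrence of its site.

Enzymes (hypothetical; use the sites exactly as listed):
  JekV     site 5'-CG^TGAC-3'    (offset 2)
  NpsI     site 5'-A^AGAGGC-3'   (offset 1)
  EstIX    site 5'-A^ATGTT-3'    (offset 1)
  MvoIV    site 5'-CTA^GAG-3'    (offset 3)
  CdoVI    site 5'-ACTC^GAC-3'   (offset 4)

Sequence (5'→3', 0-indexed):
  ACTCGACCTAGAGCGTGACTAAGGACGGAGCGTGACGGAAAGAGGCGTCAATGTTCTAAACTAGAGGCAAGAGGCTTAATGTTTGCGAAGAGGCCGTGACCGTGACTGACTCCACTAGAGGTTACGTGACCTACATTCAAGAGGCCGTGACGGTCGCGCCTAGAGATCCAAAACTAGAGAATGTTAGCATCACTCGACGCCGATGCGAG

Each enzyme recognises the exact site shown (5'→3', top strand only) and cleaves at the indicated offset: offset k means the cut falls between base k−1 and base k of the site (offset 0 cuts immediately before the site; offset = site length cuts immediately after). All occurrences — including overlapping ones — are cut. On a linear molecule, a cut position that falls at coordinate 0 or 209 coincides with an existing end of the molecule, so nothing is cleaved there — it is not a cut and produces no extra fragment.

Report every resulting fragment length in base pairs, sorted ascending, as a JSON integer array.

[4,4,5,6,6,6,8,8,8,9,9,10,10,13,13,14,14,15,15,15,17]

Site scan:
  JekV CGTGAC/2: at [13, 30, 94, 100, 124, 145] ⇒ [15, 32, 96, 102, 126, 147]
  NpsI AAGAGGC/1: at [39, 68, 87, 138] ⇒ [40, 69, 88, 139]
  EstIX AATGTT/1: at [49, 77, 179] ⇒ [50, 78, 180]
  MvoIV CTAGAG/3: at [7, 60, 114, 159, 173] ⇒ [10, 63, 117, 162, 176]
  CdoVI ACTCGAC/4: at [0, 191] ⇒ [4, 195]

Pooled cuts: [4, 10, 15, 32, 40, 50, 63, 69, 78, 88, 96, 102, 117, 126, 139, 147, 162, 176, 180, 195]

Fragment lengths:
  [0,4): 4 bp
  [4,10): 6 bp
  [10,15): 5 bp
  [15,32): 17 bp
  [32,40): 8 bp
  [40,50): 10 bp
  [50,63): 13 bp
  [63,69): 6 bp
  [69,78): 9 bp
  [78,88): 10 bp
  [88,96): 8 bp
  [96,102): 6 bp
  [102,117): 15 bp
  [117,126): 9 bp
  [126,139): 13 bp
  [139,147): 8 bp
  [147,162): 15 bp
  [162,176): 14 bp
  [176,180): 4 bp
  [180,195): 15 bp
  [195,209): 14 bp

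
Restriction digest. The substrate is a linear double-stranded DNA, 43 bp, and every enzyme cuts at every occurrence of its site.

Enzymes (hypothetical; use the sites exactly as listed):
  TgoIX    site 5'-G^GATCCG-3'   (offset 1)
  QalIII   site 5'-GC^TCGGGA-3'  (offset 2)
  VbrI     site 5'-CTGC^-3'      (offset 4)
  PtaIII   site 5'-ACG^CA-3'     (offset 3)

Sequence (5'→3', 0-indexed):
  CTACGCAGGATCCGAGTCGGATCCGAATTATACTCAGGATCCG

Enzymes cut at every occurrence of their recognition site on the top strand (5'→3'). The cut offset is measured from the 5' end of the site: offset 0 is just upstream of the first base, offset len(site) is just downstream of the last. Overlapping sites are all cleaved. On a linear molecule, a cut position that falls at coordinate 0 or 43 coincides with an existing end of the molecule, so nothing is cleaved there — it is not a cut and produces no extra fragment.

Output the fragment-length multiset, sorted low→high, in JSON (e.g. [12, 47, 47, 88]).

[3,5,6,11,18]

Scan for sites:
  TgoIX GGATCCG/1: at [7, 18, 36] ⇒ [8, 19, 37]
  QalIII (GCTCGGGA, off=2): no sites
  VbrI (CTGC, off=4): no sites
  PtaIII ACGCA/3: at [2] ⇒ [5]

Pooled cuts: [5, 8, 19, 37]

Fragment lengths:
  [0,5): 5 bp
  [5,8): 3 bp
  [8,19): 11 bp
  [19,37): 18 bp
  [37,43): 6 bp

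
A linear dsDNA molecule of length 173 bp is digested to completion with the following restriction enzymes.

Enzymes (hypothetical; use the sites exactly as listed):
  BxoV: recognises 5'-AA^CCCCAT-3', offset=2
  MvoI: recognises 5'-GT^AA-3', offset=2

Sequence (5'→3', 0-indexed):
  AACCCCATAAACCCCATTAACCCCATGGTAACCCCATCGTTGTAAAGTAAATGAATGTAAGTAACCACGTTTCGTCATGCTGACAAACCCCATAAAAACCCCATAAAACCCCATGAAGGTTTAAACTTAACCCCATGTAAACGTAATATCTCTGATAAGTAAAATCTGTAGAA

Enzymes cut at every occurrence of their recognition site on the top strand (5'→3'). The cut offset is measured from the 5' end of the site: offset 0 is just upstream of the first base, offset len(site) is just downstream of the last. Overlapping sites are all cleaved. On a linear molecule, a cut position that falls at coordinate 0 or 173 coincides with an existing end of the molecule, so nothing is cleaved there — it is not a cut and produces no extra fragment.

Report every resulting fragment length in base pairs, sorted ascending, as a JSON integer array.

[2,2,4,5,6,8,9,9,9,10,10,11,12,13,16,22,25]

Site scan:
  BxoV AACCCCAT/2: at [0, 9, 18, 29, 85, 96, 106, 128] ⇒ [2, 11, 20, 31, 87, 98, 108, 130]
  MvoI GTAA/2: at [27, 41, 46, 56, 60, 136, 142, 158] ⇒ [29, 43, 48, 58, 62, 138, 144, 160]

All cut coordinates (distinct, sorted): [2, 11, 20, 29, 31, 43, 48, 58, 62, 87, 98, 108, 130, 138, 144, 160]

Fragment lengths:
  [0,2): 2 bp
  [2,11): 9 bp
  [11,20): 9 bp
  [20,29): 9 bp
  [29,31): 2 bp
  [31,43): 12 bp
  [43,48): 5 bp
  [48,58): 10 bp
  [58,62): 4 bp
  [62,87): 25 bp
  [87,98): 11 bp
  [98,108): 10 bp
  [108,130): 22 bp
  [130,138): 8 bp
  [138,144): 6 bp
  [144,160): 16 bp
  [160,173): 13 bp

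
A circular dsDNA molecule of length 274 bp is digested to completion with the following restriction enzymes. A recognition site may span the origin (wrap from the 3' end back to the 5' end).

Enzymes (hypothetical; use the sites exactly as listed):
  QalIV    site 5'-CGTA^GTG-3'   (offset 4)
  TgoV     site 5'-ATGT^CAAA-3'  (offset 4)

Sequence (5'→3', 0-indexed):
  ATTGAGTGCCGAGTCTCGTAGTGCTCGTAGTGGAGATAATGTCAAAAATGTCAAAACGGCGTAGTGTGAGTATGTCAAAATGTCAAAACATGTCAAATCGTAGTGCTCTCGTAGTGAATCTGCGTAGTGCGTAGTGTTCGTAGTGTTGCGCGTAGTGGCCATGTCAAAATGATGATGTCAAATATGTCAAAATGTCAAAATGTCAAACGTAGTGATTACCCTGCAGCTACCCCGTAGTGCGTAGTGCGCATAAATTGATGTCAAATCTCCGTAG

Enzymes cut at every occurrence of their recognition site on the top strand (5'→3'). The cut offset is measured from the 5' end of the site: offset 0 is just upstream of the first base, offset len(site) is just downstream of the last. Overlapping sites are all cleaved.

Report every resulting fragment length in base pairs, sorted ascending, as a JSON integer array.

[7,7,8,8,8,8,9,9,9,9,9,10,10,11,12,12,12,13,13,14,18,25,33]

Site scan:
  QalIV (CGTAGTG, off=4): starts [16, 25, 59, 98, 109, 122, 129, 138, 150, 207, 232, 239] → cuts [20, 29, 63, 102, 113, 126, 133, 142, 154, 211, 236, 243]
  TgoV (ATGTCAAA, off=4): starts [38, 47, 71, 79, 89, 160, 174, 183, 191, 199, 257] → cuts [42, 51, 75, 83, 93, 164, 178, 187, 195, 203, 261]

All cut coordinates (distinct, sorted): [20, 29, 42, 51, 63, 75, 83, 93, 102, 113, 126, 133, 142, 154, 164, 178, 187, 195, 203, 211, 236, 243, 261]

Fragments:
  20→29: 9 bp
  29→42: 13 bp
  42→51: 9 bp
  51→63: 12 bp
  63→75: 12 bp
  75→83: 8 bp
  83→93: 10 bp
  93→102: 9 bp
  102→113: 11 bp
  113→126: 13 bp
  126→133: 7 bp
  133→142: 9 bp
  142→154: 12 bp
  154→164: 10 bp
  164→178: 14 bp
  178→187: 9 bp
  187→195: 8 bp
  195→203: 8 bp
  203→211: 8 bp
  211→236: 25 bp
  236→243: 7 bp
  243→261: 18 bp
  261→20 (wrap): 274-261+20 = 33 bp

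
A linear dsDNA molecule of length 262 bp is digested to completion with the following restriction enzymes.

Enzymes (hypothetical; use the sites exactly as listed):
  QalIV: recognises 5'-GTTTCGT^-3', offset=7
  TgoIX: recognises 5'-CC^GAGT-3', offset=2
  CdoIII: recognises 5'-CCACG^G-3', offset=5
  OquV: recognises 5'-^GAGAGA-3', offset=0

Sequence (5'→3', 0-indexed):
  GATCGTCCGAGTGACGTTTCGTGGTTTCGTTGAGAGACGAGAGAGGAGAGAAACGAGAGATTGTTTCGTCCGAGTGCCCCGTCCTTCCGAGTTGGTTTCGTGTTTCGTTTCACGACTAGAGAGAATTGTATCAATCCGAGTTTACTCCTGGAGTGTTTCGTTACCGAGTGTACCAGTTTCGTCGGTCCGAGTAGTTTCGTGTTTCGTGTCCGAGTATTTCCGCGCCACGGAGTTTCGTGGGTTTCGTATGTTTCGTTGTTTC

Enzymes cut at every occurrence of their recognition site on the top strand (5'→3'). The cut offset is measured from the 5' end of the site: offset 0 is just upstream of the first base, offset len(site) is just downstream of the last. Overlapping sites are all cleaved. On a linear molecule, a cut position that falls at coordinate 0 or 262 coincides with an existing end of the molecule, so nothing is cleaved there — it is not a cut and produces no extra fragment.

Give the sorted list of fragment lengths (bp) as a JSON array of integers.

Scan for sites:
  QalIV GTTTCGT/7: at [15, 23, 62, 94, 101, 154, 175, 193, 200, 231, 240, 249] ⇒ [22, 30, 69, 101, 108, 161, 182, 200, 207, 238, 247, 256]
  TgoIX CCGAGT/2: at [6, 69, 86, 135, 163, 186, 209] ⇒ [8, 71, 88, 137, 165, 188, 211]
  CdoIII CCACGG/5: at [224] ⇒ [229]
  OquV GAGAGA/0: at [31, 38, 45, 54, 118] ⇒ [31, 38, 45, 54, 118]

All cut coordinates (distinct, sorted): [8, 22, 30, 31, 38, 45, 54, 69, 71, 88, 101, 108, 118, 137, 161, 165, 182, 188, 200, 207, 211, 229, 238, 247, 256]

Fragments:
  [0,8): 8 bp
  [8,22): 14 bp
  [22,30): 8 bp
  [30,31): 1 bp
  [31,38): 7 bp
  [38,45): 7 bp
  [45,54): 9 bp
  [54,69): 15 bp
  [69,71): 2 bp
  [71,88): 17 bp
  [88,101): 13 bp
  [101,108): 7 bp
  [108,118): 10 bp
  [118,137): 19 bp
  [137,161): 24 bp
  [161,165): 4 bp
  [165,182): 17 bp
  [182,188): 6 bp
  [188,200): 12 bp
  [200,207): 7 bp
  [207,211): 4 bp
  [211,229): 18 bp
  [229,238): 9 bp
  [238,247): 9 bp
  [247,256): 9 bp
  [256,262): 6 bp

[1,2,4,4,6,6,7,7,7,7,8,8,9,9,9,9,10,12,13,14,15,17,17,18,19,24]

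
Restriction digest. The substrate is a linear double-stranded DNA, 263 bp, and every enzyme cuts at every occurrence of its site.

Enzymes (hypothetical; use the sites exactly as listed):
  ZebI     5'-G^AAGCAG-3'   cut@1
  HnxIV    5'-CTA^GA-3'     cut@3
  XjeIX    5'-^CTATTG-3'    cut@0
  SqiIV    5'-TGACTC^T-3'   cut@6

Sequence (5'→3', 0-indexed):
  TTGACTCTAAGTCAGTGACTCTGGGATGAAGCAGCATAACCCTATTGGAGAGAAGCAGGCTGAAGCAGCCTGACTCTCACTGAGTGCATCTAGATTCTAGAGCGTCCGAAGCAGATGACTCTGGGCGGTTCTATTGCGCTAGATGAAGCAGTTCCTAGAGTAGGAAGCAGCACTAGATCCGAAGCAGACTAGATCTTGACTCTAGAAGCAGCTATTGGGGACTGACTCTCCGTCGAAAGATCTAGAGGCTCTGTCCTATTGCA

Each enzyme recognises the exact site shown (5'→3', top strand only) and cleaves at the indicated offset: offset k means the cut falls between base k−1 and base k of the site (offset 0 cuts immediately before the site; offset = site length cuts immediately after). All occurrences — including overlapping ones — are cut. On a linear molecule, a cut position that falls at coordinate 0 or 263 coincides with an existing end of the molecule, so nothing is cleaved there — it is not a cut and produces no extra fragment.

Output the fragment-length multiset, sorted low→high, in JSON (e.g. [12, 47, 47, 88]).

Scan for sites:
  ZebI (GAAGCAG, off=1): starts [27, 51, 61, 107, 144, 163, 180, 204] → cuts [28, 52, 62, 108, 145, 164, 181, 205]
  HnxIV (CTAGA, off=3): starts [89, 96, 138, 154, 172, 188, 201, 241] → cuts [92, 99, 141, 157, 175, 191, 204, 244]
  XjeIX (CTATTG, off=0): starts [41, 130, 211, 255] → cuts [41, 130, 211, 255]
  SqiIV (TGACTCT, off=6): starts [1, 15, 70, 115, 196, 222] → cuts [7, 21, 76, 121, 202, 228]

Pooled cuts: [7, 21, 28, 41, 52, 62, 76, 92, 99, 108, 121, 130, 141, 145, 157, 164, 175, 181, 191, 202, 204, 205, 211, 228, 244, 255]

Fragment lengths:
  [0,7): 7 bp
  [7,21): 14 bp
  [21,28): 7 bp
  [28,41): 13 bp
  [41,52): 11 bp
  [52,62): 10 bp
  [62,76): 14 bp
  [76,92): 16 bp
  [92,99): 7 bp
  [99,108): 9 bp
  [108,121): 13 bp
  [121,130): 9 bp
  [130,141): 11 bp
  [141,145): 4 bp
  [145,157): 12 bp
  [157,164): 7 bp
  [164,175): 11 bp
  [175,181): 6 bp
  [181,191): 10 bp
  [191,202): 11 bp
  [202,204): 2 bp
  [204,205): 1 bp
  [205,211): 6 bp
  [211,228): 17 bp
  [228,244): 16 bp
  [244,255): 11 bp
  [255,263): 8 bp

[1,2,4,6,6,7,7,7,7,8,9,9,10,10,11,11,11,11,11,12,13,13,14,14,16,16,17]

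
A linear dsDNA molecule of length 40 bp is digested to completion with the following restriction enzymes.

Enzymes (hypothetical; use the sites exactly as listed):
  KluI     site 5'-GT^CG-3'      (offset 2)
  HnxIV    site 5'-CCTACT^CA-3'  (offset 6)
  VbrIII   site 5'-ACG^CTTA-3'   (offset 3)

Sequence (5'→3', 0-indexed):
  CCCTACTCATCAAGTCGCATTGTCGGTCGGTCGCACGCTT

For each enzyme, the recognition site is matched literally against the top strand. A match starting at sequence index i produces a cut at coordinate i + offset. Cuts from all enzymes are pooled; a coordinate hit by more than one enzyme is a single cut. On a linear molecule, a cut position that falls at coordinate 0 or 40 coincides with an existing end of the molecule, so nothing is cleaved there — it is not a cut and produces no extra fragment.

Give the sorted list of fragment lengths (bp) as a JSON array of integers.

Per-enzyme occurrences:
  KluI GTCG/2: at [13, 21, 25, 29] ⇒ [15, 23, 27, 31]
  HnxIV CCTACTCA/6: at [1] ⇒ [7]
  VbrIII (ACGCTTA, off=3): no sites

All cut coordinates (distinct, sorted): [7, 15, 23, 27, 31]

Fragment lengths:
  [0,7): 7 bp
  [7,15): 8 bp
  [15,23): 8 bp
  [23,27): 4 bp
  [27,31): 4 bp
  [31,40): 9 bp

[4,4,7,8,8,9]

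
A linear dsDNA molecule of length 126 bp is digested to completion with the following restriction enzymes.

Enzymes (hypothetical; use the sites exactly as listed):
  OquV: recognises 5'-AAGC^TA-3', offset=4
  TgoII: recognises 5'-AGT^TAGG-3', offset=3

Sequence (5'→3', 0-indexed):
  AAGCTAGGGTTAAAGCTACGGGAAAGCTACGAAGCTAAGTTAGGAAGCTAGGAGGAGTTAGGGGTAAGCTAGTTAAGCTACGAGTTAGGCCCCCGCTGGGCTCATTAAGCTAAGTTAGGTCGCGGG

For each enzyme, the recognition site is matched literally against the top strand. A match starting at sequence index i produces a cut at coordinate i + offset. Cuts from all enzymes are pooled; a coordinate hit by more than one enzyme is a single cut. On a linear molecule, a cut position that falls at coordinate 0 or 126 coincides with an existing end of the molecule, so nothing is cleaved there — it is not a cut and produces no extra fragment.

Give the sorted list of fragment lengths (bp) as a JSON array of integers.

Scan for sites:
  OquV (AAGCTA, off=4): starts [0, 12, 23, 31, 44, 65, 74, 106] → cuts [4, 16, 27, 35, 48, 69, 78, 110]
  TgoII (AGTTAGG, off=3): starts [37, 55, 82, 112] → cuts [40, 58, 85, 115]

All cut coordinates (distinct, sorted): [4, 16, 27, 35, 40, 48, 58, 69, 78, 85, 110, 115]

Fragment lengths:
  [0,4): 4 bp
  [4,16): 12 bp
  [16,27): 11 bp
  [27,35): 8 bp
  [35,40): 5 bp
  [40,48): 8 bp
  [48,58): 10 bp
  [58,69): 11 bp
  [69,78): 9 bp
  [78,85): 7 bp
  [85,110): 25 bp
  [110,115): 5 bp
  [115,126): 11 bp

[4,5,5,7,8,8,9,10,11,11,11,12,25]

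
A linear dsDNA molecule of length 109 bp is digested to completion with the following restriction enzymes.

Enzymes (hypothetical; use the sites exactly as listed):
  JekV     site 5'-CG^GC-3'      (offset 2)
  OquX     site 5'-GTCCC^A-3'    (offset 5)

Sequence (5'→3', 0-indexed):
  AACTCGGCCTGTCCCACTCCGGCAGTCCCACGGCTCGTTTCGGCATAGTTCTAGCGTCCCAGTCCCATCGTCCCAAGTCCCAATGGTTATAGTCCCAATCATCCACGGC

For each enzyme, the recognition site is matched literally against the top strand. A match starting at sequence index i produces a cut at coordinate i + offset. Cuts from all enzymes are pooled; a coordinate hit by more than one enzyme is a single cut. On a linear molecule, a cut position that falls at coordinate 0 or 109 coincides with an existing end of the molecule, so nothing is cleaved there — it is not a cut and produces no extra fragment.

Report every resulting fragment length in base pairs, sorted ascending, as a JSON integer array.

Scan for sites:
  JekV CGGC/2: at [4, 19, 30, 40, 105] ⇒ [6, 21, 32, 42, 107]
  OquX GTCCCA/5: at [10, 24, 55, 61, 69, 76, 91] ⇒ [15, 29, 60, 66, 74, 81, 96]

Pooled cuts: [6, 15, 21, 29, 32, 42, 60, 66, 74, 81, 96, 107]

Fragment lengths:
  [0,6): 6 bp
  [6,15): 9 bp
  [15,21): 6 bp
  [21,29): 8 bp
  [29,32): 3 bp
  [32,42): 10 bp
  [42,60): 18 bp
  [60,66): 6 bp
  [66,74): 8 bp
  [74,81): 7 bp
  [81,96): 15 bp
  [96,107): 11 bp
  [107,109): 2 bp

[2,3,6,6,6,7,8,8,9,10,11,15,18]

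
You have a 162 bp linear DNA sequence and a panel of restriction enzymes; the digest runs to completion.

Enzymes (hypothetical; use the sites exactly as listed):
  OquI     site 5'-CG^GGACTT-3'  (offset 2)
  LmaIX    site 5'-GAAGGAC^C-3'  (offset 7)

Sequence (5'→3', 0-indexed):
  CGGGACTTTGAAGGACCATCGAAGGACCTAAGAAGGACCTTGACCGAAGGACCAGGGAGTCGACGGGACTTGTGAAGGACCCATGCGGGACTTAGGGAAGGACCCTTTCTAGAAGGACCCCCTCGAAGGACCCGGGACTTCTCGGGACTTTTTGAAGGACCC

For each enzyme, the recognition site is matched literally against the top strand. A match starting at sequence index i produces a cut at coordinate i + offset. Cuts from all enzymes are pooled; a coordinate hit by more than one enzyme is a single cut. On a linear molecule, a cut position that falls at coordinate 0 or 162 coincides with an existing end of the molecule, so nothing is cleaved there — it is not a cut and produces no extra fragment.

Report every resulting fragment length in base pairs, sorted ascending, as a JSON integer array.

[2,2,3,7,10,11,11,13,13,14,14,15,15,16,16]

Site scan:
  OquI (CGGGACTT, off=2): starts [0, 63, 85, 132, 142] → cuts [2, 65, 87, 134, 144]
  LmaIX (GAAGGACC, off=7): starts [9, 20, 31, 45, 73, 96, 111, 124, 153] → cuts [16, 27, 38, 52, 80, 103, 118, 131, 160]

Pooled cuts: [2, 16, 27, 38, 52, 65, 80, 87, 103, 118, 131, 134, 144, 160]

Fragment lengths:
  [0,2): 2 bp
  [2,16): 14 bp
  [16,27): 11 bp
  [27,38): 11 bp
  [38,52): 14 bp
  [52,65): 13 bp
  [65,80): 15 bp
  [80,87): 7 bp
  [87,103): 16 bp
  [103,118): 15 bp
  [118,131): 13 bp
  [131,134): 3 bp
  [134,144): 10 bp
  [144,160): 16 bp
  [160,162): 2 bp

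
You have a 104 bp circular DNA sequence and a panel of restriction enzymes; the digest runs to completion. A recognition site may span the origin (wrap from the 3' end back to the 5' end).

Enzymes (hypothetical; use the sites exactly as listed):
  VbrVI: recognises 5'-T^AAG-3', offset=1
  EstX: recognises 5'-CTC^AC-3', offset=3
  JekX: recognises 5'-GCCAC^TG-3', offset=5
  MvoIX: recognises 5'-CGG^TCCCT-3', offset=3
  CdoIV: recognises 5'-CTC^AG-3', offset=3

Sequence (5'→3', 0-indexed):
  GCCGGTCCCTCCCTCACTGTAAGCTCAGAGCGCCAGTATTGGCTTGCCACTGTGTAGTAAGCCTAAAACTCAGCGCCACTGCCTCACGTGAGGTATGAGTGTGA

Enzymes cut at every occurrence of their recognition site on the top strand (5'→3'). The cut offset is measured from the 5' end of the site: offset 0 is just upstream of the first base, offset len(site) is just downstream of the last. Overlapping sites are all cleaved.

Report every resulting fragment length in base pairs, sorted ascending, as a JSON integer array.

Scan for sites:
  VbrVI TAAG/1: at [19, 57] ⇒ [20, 58]
  EstX CTCAC/3: at [12, 82] ⇒ [15, 85]
  JekX GCCACTG/5: at [45, 74] ⇒ [50, 79]
  MvoIX CGGTCCCT/3: at [2] ⇒ [5]
  CdoIV CTCAG/3: at [23, 68] ⇒ [26, 71]

Pooled cuts: [5, 15, 20, 26, 50, 58, 71, 79, 85]

Fragments:
  5→15: 10 bp
  15→20: 5 bp
  20→26: 6 bp
  26→50: 24 bp
  50→58: 8 bp
  58→71: 13 bp
  71→79: 8 bp
  79→85: 6 bp
  85→5 (wrap): 104-85+5 = 24 bp

[5,6,6,8,8,10,13,24,24]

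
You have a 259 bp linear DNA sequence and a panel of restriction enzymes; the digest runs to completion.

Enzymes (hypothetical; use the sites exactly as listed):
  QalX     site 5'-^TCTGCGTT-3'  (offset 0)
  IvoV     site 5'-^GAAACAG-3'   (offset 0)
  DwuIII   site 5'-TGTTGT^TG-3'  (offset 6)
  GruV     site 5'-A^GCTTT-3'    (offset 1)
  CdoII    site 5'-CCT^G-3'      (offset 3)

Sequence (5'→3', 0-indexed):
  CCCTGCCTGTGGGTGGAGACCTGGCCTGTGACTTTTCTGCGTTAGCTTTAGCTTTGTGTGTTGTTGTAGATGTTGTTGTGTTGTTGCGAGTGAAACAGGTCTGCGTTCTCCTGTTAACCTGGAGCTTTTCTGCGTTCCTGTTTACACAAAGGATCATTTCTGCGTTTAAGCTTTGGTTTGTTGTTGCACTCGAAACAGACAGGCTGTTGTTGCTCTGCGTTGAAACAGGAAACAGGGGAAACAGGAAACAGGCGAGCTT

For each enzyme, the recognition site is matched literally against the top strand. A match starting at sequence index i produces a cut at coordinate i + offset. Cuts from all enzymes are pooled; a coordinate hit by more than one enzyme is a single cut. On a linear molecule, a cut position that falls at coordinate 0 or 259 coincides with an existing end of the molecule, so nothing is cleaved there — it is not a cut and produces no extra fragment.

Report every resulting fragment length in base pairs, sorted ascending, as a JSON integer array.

Per-enzyme occurrences:
  QalX TCTGCGTT/0: at [35, 99, 128, 158, 213] ⇒ [35, 99, 128, 158, 213]
  IvoV GAAACAG/0: at [91, 191, 221, 228, 237, 244] ⇒ [91, 191, 221, 228, 237, 244]
  DwuIII TGTTGTTG/6: at [58, 70, 78, 178, 204] ⇒ [64, 76, 84, 184, 210]
  GruV AGCTTT/1: at [43, 49, 122, 168] ⇒ [44, 50, 123, 169]
  CdoII CCTG/3: at [1, 5, 19, 24, 109, 117, 136] ⇒ [4, 8, 22, 27, 112, 120, 139]

All cut coordinates (distinct, sorted): [4, 8, 22, 27, 35, 44, 50, 64, 76, 84, 91, 99, 112, 120, 123, 128, 139, 158, 169, 184, 191, 210, 213, 221, 228, 237, 244]

Fragment lengths:
  [0,4): 4 bp
  [4,8): 4 bp
  [8,22): 14 bp
  [22,27): 5 bp
  [27,35): 8 bp
  [35,44): 9 bp
  [44,50): 6 bp
  [50,64): 14 bp
  [64,76): 12 bp
  [76,84): 8 bp
  [84,91): 7 bp
  [91,99): 8 bp
  [99,112): 13 bp
  [112,120): 8 bp
  [120,123): 3 bp
  [123,128): 5 bp
  [128,139): 11 bp
  [139,158): 19 bp
  [158,169): 11 bp
  [169,184): 15 bp
  [184,191): 7 bp
  [191,210): 19 bp
  [210,213): 3 bp
  [213,221): 8 bp
  [221,228): 7 bp
  [228,237): 9 bp
  [237,244): 7 bp
  [244,259): 15 bp

[3,3,4,4,5,5,6,7,7,7,7,8,8,8,8,8,9,9,11,11,12,13,14,14,15,15,19,19]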